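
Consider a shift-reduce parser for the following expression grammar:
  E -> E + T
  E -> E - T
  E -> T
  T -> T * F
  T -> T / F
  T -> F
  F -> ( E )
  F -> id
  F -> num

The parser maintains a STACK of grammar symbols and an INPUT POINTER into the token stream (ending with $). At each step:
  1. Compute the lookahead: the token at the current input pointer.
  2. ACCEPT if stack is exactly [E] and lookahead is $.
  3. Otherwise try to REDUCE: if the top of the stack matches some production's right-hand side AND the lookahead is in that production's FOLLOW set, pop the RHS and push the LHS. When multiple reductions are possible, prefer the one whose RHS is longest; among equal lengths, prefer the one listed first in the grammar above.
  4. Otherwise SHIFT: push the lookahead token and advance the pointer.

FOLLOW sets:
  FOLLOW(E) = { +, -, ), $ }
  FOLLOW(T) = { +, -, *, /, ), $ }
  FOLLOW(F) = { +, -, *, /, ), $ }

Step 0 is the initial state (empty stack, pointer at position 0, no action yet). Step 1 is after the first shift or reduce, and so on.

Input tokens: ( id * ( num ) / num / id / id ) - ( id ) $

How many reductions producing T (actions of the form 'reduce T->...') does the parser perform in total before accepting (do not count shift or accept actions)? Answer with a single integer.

Step 1: shift (. Stack=[(] ptr=1 lookahead=id remaining=[id * ( num ) / num / id / id ) - ( id ) $]
Step 2: shift id. Stack=[( id] ptr=2 lookahead=* remaining=[* ( num ) / num / id / id ) - ( id ) $]
Step 3: reduce F->id. Stack=[( F] ptr=2 lookahead=* remaining=[* ( num ) / num / id / id ) - ( id ) $]
Step 4: reduce T->F. Stack=[( T] ptr=2 lookahead=* remaining=[* ( num ) / num / id / id ) - ( id ) $]
Step 5: shift *. Stack=[( T *] ptr=3 lookahead=( remaining=[( num ) / num / id / id ) - ( id ) $]
Step 6: shift (. Stack=[( T * (] ptr=4 lookahead=num remaining=[num ) / num / id / id ) - ( id ) $]
Step 7: shift num. Stack=[( T * ( num] ptr=5 lookahead=) remaining=[) / num / id / id ) - ( id ) $]
Step 8: reduce F->num. Stack=[( T * ( F] ptr=5 lookahead=) remaining=[) / num / id / id ) - ( id ) $]
Step 9: reduce T->F. Stack=[( T * ( T] ptr=5 lookahead=) remaining=[) / num / id / id ) - ( id ) $]
Step 10: reduce E->T. Stack=[( T * ( E] ptr=5 lookahead=) remaining=[) / num / id / id ) - ( id ) $]
Step 11: shift ). Stack=[( T * ( E )] ptr=6 lookahead=/ remaining=[/ num / id / id ) - ( id ) $]
Step 12: reduce F->( E ). Stack=[( T * F] ptr=6 lookahead=/ remaining=[/ num / id / id ) - ( id ) $]
Step 13: reduce T->T * F. Stack=[( T] ptr=6 lookahead=/ remaining=[/ num / id / id ) - ( id ) $]
Step 14: shift /. Stack=[( T /] ptr=7 lookahead=num remaining=[num / id / id ) - ( id ) $]
Step 15: shift num. Stack=[( T / num] ptr=8 lookahead=/ remaining=[/ id / id ) - ( id ) $]
Step 16: reduce F->num. Stack=[( T / F] ptr=8 lookahead=/ remaining=[/ id / id ) - ( id ) $]
Step 17: reduce T->T / F. Stack=[( T] ptr=8 lookahead=/ remaining=[/ id / id ) - ( id ) $]
Step 18: shift /. Stack=[( T /] ptr=9 lookahead=id remaining=[id / id ) - ( id ) $]
Step 19: shift id. Stack=[( T / id] ptr=10 lookahead=/ remaining=[/ id ) - ( id ) $]
Step 20: reduce F->id. Stack=[( T / F] ptr=10 lookahead=/ remaining=[/ id ) - ( id ) $]
Step 21: reduce T->T / F. Stack=[( T] ptr=10 lookahead=/ remaining=[/ id ) - ( id ) $]
Step 22: shift /. Stack=[( T /] ptr=11 lookahead=id remaining=[id ) - ( id ) $]
Step 23: shift id. Stack=[( T / id] ptr=12 lookahead=) remaining=[) - ( id ) $]
Step 24: reduce F->id. Stack=[( T / F] ptr=12 lookahead=) remaining=[) - ( id ) $]
Step 25: reduce T->T / F. Stack=[( T] ptr=12 lookahead=) remaining=[) - ( id ) $]
Step 26: reduce E->T. Stack=[( E] ptr=12 lookahead=) remaining=[) - ( id ) $]
Step 27: shift ). Stack=[( E )] ptr=13 lookahead=- remaining=[- ( id ) $]
Step 28: reduce F->( E ). Stack=[F] ptr=13 lookahead=- remaining=[- ( id ) $]
Step 29: reduce T->F. Stack=[T] ptr=13 lookahead=- remaining=[- ( id ) $]
Step 30: reduce E->T. Stack=[E] ptr=13 lookahead=- remaining=[- ( id ) $]
Step 31: shift -. Stack=[E -] ptr=14 lookahead=( remaining=[( id ) $]
Step 32: shift (. Stack=[E - (] ptr=15 lookahead=id remaining=[id ) $]
Step 33: shift id. Stack=[E - ( id] ptr=16 lookahead=) remaining=[) $]
Step 34: reduce F->id. Stack=[E - ( F] ptr=16 lookahead=) remaining=[) $]
Step 35: reduce T->F. Stack=[E - ( T] ptr=16 lookahead=) remaining=[) $]
Step 36: reduce E->T. Stack=[E - ( E] ptr=16 lookahead=) remaining=[) $]
Step 37: shift ). Stack=[E - ( E )] ptr=17 lookahead=$ remaining=[$]
Step 38: reduce F->( E ). Stack=[E - F] ptr=17 lookahead=$ remaining=[$]
Step 39: reduce T->F. Stack=[E - T] ptr=17 lookahead=$ remaining=[$]
Step 40: reduce E->E - T. Stack=[E] ptr=17 lookahead=$ remaining=[$]
Step 41: accept. Stack=[E] ptr=17 lookahead=$ remaining=[$]

Answer: 9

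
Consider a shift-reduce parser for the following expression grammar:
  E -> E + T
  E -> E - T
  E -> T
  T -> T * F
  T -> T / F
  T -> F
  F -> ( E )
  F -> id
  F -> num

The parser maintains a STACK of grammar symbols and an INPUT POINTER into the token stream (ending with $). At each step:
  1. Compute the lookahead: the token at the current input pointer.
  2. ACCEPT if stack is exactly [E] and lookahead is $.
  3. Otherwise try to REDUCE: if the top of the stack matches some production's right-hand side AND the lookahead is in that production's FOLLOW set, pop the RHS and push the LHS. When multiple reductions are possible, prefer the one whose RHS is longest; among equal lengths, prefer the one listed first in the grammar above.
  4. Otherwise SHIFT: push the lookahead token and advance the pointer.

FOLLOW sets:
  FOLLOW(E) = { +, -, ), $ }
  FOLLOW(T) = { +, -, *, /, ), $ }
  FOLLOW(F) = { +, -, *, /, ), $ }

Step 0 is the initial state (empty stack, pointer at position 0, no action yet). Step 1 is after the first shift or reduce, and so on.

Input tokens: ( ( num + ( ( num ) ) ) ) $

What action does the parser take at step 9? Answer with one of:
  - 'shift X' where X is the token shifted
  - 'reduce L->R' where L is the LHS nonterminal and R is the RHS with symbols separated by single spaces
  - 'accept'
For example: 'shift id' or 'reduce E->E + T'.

Answer: shift (

Derivation:
Step 1: shift (. Stack=[(] ptr=1 lookahead=( remaining=[( num + ( ( num ) ) ) ) $]
Step 2: shift (. Stack=[( (] ptr=2 lookahead=num remaining=[num + ( ( num ) ) ) ) $]
Step 3: shift num. Stack=[( ( num] ptr=3 lookahead=+ remaining=[+ ( ( num ) ) ) ) $]
Step 4: reduce F->num. Stack=[( ( F] ptr=3 lookahead=+ remaining=[+ ( ( num ) ) ) ) $]
Step 5: reduce T->F. Stack=[( ( T] ptr=3 lookahead=+ remaining=[+ ( ( num ) ) ) ) $]
Step 6: reduce E->T. Stack=[( ( E] ptr=3 lookahead=+ remaining=[+ ( ( num ) ) ) ) $]
Step 7: shift +. Stack=[( ( E +] ptr=4 lookahead=( remaining=[( ( num ) ) ) ) $]
Step 8: shift (. Stack=[( ( E + (] ptr=5 lookahead=( remaining=[( num ) ) ) ) $]
Step 9: shift (. Stack=[( ( E + ( (] ptr=6 lookahead=num remaining=[num ) ) ) ) $]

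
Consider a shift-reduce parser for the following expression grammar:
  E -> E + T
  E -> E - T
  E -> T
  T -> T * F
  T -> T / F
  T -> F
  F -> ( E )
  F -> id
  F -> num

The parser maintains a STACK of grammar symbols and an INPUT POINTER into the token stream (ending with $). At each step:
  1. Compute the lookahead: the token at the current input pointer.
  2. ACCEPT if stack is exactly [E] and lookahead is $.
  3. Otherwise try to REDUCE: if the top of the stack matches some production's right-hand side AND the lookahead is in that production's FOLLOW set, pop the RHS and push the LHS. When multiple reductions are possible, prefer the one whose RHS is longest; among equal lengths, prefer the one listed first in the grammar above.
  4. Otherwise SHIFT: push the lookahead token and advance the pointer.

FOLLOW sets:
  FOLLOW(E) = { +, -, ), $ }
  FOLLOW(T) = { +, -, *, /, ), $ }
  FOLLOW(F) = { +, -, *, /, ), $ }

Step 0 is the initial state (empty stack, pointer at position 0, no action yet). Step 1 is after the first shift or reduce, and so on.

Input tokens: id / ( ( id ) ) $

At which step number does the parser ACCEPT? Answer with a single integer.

Step 1: shift id. Stack=[id] ptr=1 lookahead=/ remaining=[/ ( ( id ) ) $]
Step 2: reduce F->id. Stack=[F] ptr=1 lookahead=/ remaining=[/ ( ( id ) ) $]
Step 3: reduce T->F. Stack=[T] ptr=1 lookahead=/ remaining=[/ ( ( id ) ) $]
Step 4: shift /. Stack=[T /] ptr=2 lookahead=( remaining=[( ( id ) ) $]
Step 5: shift (. Stack=[T / (] ptr=3 lookahead=( remaining=[( id ) ) $]
Step 6: shift (. Stack=[T / ( (] ptr=4 lookahead=id remaining=[id ) ) $]
Step 7: shift id. Stack=[T / ( ( id] ptr=5 lookahead=) remaining=[) ) $]
Step 8: reduce F->id. Stack=[T / ( ( F] ptr=5 lookahead=) remaining=[) ) $]
Step 9: reduce T->F. Stack=[T / ( ( T] ptr=5 lookahead=) remaining=[) ) $]
Step 10: reduce E->T. Stack=[T / ( ( E] ptr=5 lookahead=) remaining=[) ) $]
Step 11: shift ). Stack=[T / ( ( E )] ptr=6 lookahead=) remaining=[) $]
Step 12: reduce F->( E ). Stack=[T / ( F] ptr=6 lookahead=) remaining=[) $]
Step 13: reduce T->F. Stack=[T / ( T] ptr=6 lookahead=) remaining=[) $]
Step 14: reduce E->T. Stack=[T / ( E] ptr=6 lookahead=) remaining=[) $]
Step 15: shift ). Stack=[T / ( E )] ptr=7 lookahead=$ remaining=[$]
Step 16: reduce F->( E ). Stack=[T / F] ptr=7 lookahead=$ remaining=[$]
Step 17: reduce T->T / F. Stack=[T] ptr=7 lookahead=$ remaining=[$]
Step 18: reduce E->T. Stack=[E] ptr=7 lookahead=$ remaining=[$]
Step 19: accept. Stack=[E] ptr=7 lookahead=$ remaining=[$]

Answer: 19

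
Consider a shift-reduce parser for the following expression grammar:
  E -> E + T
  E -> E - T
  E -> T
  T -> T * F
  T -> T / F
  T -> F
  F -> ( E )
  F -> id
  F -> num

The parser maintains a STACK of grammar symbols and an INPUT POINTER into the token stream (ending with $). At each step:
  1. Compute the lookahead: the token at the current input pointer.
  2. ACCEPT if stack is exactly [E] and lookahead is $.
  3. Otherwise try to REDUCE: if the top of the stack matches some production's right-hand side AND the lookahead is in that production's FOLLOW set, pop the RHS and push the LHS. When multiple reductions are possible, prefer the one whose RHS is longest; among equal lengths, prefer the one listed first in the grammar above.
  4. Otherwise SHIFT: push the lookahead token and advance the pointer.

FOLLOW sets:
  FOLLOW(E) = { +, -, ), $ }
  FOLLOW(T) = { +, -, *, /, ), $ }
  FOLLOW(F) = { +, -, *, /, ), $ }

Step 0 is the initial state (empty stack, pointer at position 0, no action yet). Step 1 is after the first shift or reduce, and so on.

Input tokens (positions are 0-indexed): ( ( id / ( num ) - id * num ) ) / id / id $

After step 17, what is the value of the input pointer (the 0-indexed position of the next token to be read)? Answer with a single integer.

Step 1: shift (. Stack=[(] ptr=1 lookahead=( remaining=[( id / ( num ) - id * num ) ) / id / id $]
Step 2: shift (. Stack=[( (] ptr=2 lookahead=id remaining=[id / ( num ) - id * num ) ) / id / id $]
Step 3: shift id. Stack=[( ( id] ptr=3 lookahead=/ remaining=[/ ( num ) - id * num ) ) / id / id $]
Step 4: reduce F->id. Stack=[( ( F] ptr=3 lookahead=/ remaining=[/ ( num ) - id * num ) ) / id / id $]
Step 5: reduce T->F. Stack=[( ( T] ptr=3 lookahead=/ remaining=[/ ( num ) - id * num ) ) / id / id $]
Step 6: shift /. Stack=[( ( T /] ptr=4 lookahead=( remaining=[( num ) - id * num ) ) / id / id $]
Step 7: shift (. Stack=[( ( T / (] ptr=5 lookahead=num remaining=[num ) - id * num ) ) / id / id $]
Step 8: shift num. Stack=[( ( T / ( num] ptr=6 lookahead=) remaining=[) - id * num ) ) / id / id $]
Step 9: reduce F->num. Stack=[( ( T / ( F] ptr=6 lookahead=) remaining=[) - id * num ) ) / id / id $]
Step 10: reduce T->F. Stack=[( ( T / ( T] ptr=6 lookahead=) remaining=[) - id * num ) ) / id / id $]
Step 11: reduce E->T. Stack=[( ( T / ( E] ptr=6 lookahead=) remaining=[) - id * num ) ) / id / id $]
Step 12: shift ). Stack=[( ( T / ( E )] ptr=7 lookahead=- remaining=[- id * num ) ) / id / id $]
Step 13: reduce F->( E ). Stack=[( ( T / F] ptr=7 lookahead=- remaining=[- id * num ) ) / id / id $]
Step 14: reduce T->T / F. Stack=[( ( T] ptr=7 lookahead=- remaining=[- id * num ) ) / id / id $]
Step 15: reduce E->T. Stack=[( ( E] ptr=7 lookahead=- remaining=[- id * num ) ) / id / id $]
Step 16: shift -. Stack=[( ( E -] ptr=8 lookahead=id remaining=[id * num ) ) / id / id $]
Step 17: shift id. Stack=[( ( E - id] ptr=9 lookahead=* remaining=[* num ) ) / id / id $]

Answer: 9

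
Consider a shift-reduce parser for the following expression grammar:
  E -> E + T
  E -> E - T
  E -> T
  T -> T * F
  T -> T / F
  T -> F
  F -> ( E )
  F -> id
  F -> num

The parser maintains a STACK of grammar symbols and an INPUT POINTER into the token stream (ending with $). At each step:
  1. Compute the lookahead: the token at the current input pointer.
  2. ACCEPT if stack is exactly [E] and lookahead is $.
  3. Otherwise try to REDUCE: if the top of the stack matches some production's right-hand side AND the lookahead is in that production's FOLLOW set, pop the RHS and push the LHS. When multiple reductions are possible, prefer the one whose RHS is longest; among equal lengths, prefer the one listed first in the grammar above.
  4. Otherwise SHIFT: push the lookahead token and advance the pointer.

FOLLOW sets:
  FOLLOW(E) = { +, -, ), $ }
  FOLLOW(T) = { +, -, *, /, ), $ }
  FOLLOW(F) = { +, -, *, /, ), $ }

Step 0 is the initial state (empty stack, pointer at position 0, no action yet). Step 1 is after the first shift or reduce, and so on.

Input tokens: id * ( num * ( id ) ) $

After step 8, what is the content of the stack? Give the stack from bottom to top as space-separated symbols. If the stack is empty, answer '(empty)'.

Answer: T * ( T

Derivation:
Step 1: shift id. Stack=[id] ptr=1 lookahead=* remaining=[* ( num * ( id ) ) $]
Step 2: reduce F->id. Stack=[F] ptr=1 lookahead=* remaining=[* ( num * ( id ) ) $]
Step 3: reduce T->F. Stack=[T] ptr=1 lookahead=* remaining=[* ( num * ( id ) ) $]
Step 4: shift *. Stack=[T *] ptr=2 lookahead=( remaining=[( num * ( id ) ) $]
Step 5: shift (. Stack=[T * (] ptr=3 lookahead=num remaining=[num * ( id ) ) $]
Step 6: shift num. Stack=[T * ( num] ptr=4 lookahead=* remaining=[* ( id ) ) $]
Step 7: reduce F->num. Stack=[T * ( F] ptr=4 lookahead=* remaining=[* ( id ) ) $]
Step 8: reduce T->F. Stack=[T * ( T] ptr=4 lookahead=* remaining=[* ( id ) ) $]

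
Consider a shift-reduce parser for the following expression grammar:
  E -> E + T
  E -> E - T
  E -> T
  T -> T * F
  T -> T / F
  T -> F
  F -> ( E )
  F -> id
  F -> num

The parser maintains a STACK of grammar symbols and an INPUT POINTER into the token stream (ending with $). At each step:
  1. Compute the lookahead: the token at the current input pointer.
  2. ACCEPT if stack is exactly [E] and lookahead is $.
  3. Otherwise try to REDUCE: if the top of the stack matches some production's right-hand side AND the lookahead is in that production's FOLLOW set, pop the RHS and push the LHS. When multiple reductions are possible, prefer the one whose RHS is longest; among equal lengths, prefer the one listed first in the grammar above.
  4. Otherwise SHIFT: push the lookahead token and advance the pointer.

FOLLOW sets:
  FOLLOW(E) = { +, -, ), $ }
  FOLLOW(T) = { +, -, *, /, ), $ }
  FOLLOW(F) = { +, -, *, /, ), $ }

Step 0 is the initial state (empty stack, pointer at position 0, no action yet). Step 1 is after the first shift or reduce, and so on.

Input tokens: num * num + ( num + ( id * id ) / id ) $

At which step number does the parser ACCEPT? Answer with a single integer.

Step 1: shift num. Stack=[num] ptr=1 lookahead=* remaining=[* num + ( num + ( id * id ) / id ) $]
Step 2: reduce F->num. Stack=[F] ptr=1 lookahead=* remaining=[* num + ( num + ( id * id ) / id ) $]
Step 3: reduce T->F. Stack=[T] ptr=1 lookahead=* remaining=[* num + ( num + ( id * id ) / id ) $]
Step 4: shift *. Stack=[T *] ptr=2 lookahead=num remaining=[num + ( num + ( id * id ) / id ) $]
Step 5: shift num. Stack=[T * num] ptr=3 lookahead=+ remaining=[+ ( num + ( id * id ) / id ) $]
Step 6: reduce F->num. Stack=[T * F] ptr=3 lookahead=+ remaining=[+ ( num + ( id * id ) / id ) $]
Step 7: reduce T->T * F. Stack=[T] ptr=3 lookahead=+ remaining=[+ ( num + ( id * id ) / id ) $]
Step 8: reduce E->T. Stack=[E] ptr=3 lookahead=+ remaining=[+ ( num + ( id * id ) / id ) $]
Step 9: shift +. Stack=[E +] ptr=4 lookahead=( remaining=[( num + ( id * id ) / id ) $]
Step 10: shift (. Stack=[E + (] ptr=5 lookahead=num remaining=[num + ( id * id ) / id ) $]
Step 11: shift num. Stack=[E + ( num] ptr=6 lookahead=+ remaining=[+ ( id * id ) / id ) $]
Step 12: reduce F->num. Stack=[E + ( F] ptr=6 lookahead=+ remaining=[+ ( id * id ) / id ) $]
Step 13: reduce T->F. Stack=[E + ( T] ptr=6 lookahead=+ remaining=[+ ( id * id ) / id ) $]
Step 14: reduce E->T. Stack=[E + ( E] ptr=6 lookahead=+ remaining=[+ ( id * id ) / id ) $]
Step 15: shift +. Stack=[E + ( E +] ptr=7 lookahead=( remaining=[( id * id ) / id ) $]
Step 16: shift (. Stack=[E + ( E + (] ptr=8 lookahead=id remaining=[id * id ) / id ) $]
Step 17: shift id. Stack=[E + ( E + ( id] ptr=9 lookahead=* remaining=[* id ) / id ) $]
Step 18: reduce F->id. Stack=[E + ( E + ( F] ptr=9 lookahead=* remaining=[* id ) / id ) $]
Step 19: reduce T->F. Stack=[E + ( E + ( T] ptr=9 lookahead=* remaining=[* id ) / id ) $]
Step 20: shift *. Stack=[E + ( E + ( T *] ptr=10 lookahead=id remaining=[id ) / id ) $]
Step 21: shift id. Stack=[E + ( E + ( T * id] ptr=11 lookahead=) remaining=[) / id ) $]
Step 22: reduce F->id. Stack=[E + ( E + ( T * F] ptr=11 lookahead=) remaining=[) / id ) $]
Step 23: reduce T->T * F. Stack=[E + ( E + ( T] ptr=11 lookahead=) remaining=[) / id ) $]
Step 24: reduce E->T. Stack=[E + ( E + ( E] ptr=11 lookahead=) remaining=[) / id ) $]
Step 25: shift ). Stack=[E + ( E + ( E )] ptr=12 lookahead=/ remaining=[/ id ) $]
Step 26: reduce F->( E ). Stack=[E + ( E + F] ptr=12 lookahead=/ remaining=[/ id ) $]
Step 27: reduce T->F. Stack=[E + ( E + T] ptr=12 lookahead=/ remaining=[/ id ) $]
Step 28: shift /. Stack=[E + ( E + T /] ptr=13 lookahead=id remaining=[id ) $]
Step 29: shift id. Stack=[E + ( E + T / id] ptr=14 lookahead=) remaining=[) $]
Step 30: reduce F->id. Stack=[E + ( E + T / F] ptr=14 lookahead=) remaining=[) $]
Step 31: reduce T->T / F. Stack=[E + ( E + T] ptr=14 lookahead=) remaining=[) $]
Step 32: reduce E->E + T. Stack=[E + ( E] ptr=14 lookahead=) remaining=[) $]
Step 33: shift ). Stack=[E + ( E )] ptr=15 lookahead=$ remaining=[$]
Step 34: reduce F->( E ). Stack=[E + F] ptr=15 lookahead=$ remaining=[$]
Step 35: reduce T->F. Stack=[E + T] ptr=15 lookahead=$ remaining=[$]
Step 36: reduce E->E + T. Stack=[E] ptr=15 lookahead=$ remaining=[$]
Step 37: accept. Stack=[E] ptr=15 lookahead=$ remaining=[$]

Answer: 37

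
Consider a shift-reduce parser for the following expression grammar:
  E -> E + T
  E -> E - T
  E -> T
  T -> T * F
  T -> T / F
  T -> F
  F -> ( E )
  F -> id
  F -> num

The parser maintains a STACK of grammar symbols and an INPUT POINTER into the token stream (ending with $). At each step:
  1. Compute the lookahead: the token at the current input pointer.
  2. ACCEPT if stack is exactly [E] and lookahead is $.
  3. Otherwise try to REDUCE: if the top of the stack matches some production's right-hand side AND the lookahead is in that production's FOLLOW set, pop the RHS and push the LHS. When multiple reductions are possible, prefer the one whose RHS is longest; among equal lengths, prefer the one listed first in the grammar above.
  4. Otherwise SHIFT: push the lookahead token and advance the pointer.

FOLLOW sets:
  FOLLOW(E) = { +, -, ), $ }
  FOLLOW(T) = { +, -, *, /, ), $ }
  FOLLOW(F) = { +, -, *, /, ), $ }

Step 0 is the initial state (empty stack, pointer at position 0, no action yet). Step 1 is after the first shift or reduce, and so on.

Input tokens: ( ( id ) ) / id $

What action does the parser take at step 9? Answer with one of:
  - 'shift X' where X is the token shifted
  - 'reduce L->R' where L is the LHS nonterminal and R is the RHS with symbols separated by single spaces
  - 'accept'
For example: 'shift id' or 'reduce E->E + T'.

Step 1: shift (. Stack=[(] ptr=1 lookahead=( remaining=[( id ) ) / id $]
Step 2: shift (. Stack=[( (] ptr=2 lookahead=id remaining=[id ) ) / id $]
Step 3: shift id. Stack=[( ( id] ptr=3 lookahead=) remaining=[) ) / id $]
Step 4: reduce F->id. Stack=[( ( F] ptr=3 lookahead=) remaining=[) ) / id $]
Step 5: reduce T->F. Stack=[( ( T] ptr=3 lookahead=) remaining=[) ) / id $]
Step 6: reduce E->T. Stack=[( ( E] ptr=3 lookahead=) remaining=[) ) / id $]
Step 7: shift ). Stack=[( ( E )] ptr=4 lookahead=) remaining=[) / id $]
Step 8: reduce F->( E ). Stack=[( F] ptr=4 lookahead=) remaining=[) / id $]
Step 9: reduce T->F. Stack=[( T] ptr=4 lookahead=) remaining=[) / id $]

Answer: reduce T->F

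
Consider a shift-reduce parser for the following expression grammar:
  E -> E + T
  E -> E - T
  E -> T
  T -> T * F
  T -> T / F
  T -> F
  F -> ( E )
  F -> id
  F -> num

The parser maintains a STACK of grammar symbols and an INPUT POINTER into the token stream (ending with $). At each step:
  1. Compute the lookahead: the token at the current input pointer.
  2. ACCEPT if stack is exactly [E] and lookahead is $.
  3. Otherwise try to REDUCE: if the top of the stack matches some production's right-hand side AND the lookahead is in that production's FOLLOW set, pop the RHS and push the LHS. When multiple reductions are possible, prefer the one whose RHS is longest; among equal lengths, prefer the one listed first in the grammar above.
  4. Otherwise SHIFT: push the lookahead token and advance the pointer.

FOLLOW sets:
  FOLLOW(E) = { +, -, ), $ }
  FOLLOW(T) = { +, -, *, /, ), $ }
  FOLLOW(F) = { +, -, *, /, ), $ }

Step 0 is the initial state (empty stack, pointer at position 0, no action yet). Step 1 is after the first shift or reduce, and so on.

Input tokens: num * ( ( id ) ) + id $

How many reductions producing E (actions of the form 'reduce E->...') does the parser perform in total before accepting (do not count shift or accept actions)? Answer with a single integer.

Answer: 4

Derivation:
Step 1: shift num. Stack=[num] ptr=1 lookahead=* remaining=[* ( ( id ) ) + id $]
Step 2: reduce F->num. Stack=[F] ptr=1 lookahead=* remaining=[* ( ( id ) ) + id $]
Step 3: reduce T->F. Stack=[T] ptr=1 lookahead=* remaining=[* ( ( id ) ) + id $]
Step 4: shift *. Stack=[T *] ptr=2 lookahead=( remaining=[( ( id ) ) + id $]
Step 5: shift (. Stack=[T * (] ptr=3 lookahead=( remaining=[( id ) ) + id $]
Step 6: shift (. Stack=[T * ( (] ptr=4 lookahead=id remaining=[id ) ) + id $]
Step 7: shift id. Stack=[T * ( ( id] ptr=5 lookahead=) remaining=[) ) + id $]
Step 8: reduce F->id. Stack=[T * ( ( F] ptr=5 lookahead=) remaining=[) ) + id $]
Step 9: reduce T->F. Stack=[T * ( ( T] ptr=5 lookahead=) remaining=[) ) + id $]
Step 10: reduce E->T. Stack=[T * ( ( E] ptr=5 lookahead=) remaining=[) ) + id $]
Step 11: shift ). Stack=[T * ( ( E )] ptr=6 lookahead=) remaining=[) + id $]
Step 12: reduce F->( E ). Stack=[T * ( F] ptr=6 lookahead=) remaining=[) + id $]
Step 13: reduce T->F. Stack=[T * ( T] ptr=6 lookahead=) remaining=[) + id $]
Step 14: reduce E->T. Stack=[T * ( E] ptr=6 lookahead=) remaining=[) + id $]
Step 15: shift ). Stack=[T * ( E )] ptr=7 lookahead=+ remaining=[+ id $]
Step 16: reduce F->( E ). Stack=[T * F] ptr=7 lookahead=+ remaining=[+ id $]
Step 17: reduce T->T * F. Stack=[T] ptr=7 lookahead=+ remaining=[+ id $]
Step 18: reduce E->T. Stack=[E] ptr=7 lookahead=+ remaining=[+ id $]
Step 19: shift +. Stack=[E +] ptr=8 lookahead=id remaining=[id $]
Step 20: shift id. Stack=[E + id] ptr=9 lookahead=$ remaining=[$]
Step 21: reduce F->id. Stack=[E + F] ptr=9 lookahead=$ remaining=[$]
Step 22: reduce T->F. Stack=[E + T] ptr=9 lookahead=$ remaining=[$]
Step 23: reduce E->E + T. Stack=[E] ptr=9 lookahead=$ remaining=[$]
Step 24: accept. Stack=[E] ptr=9 lookahead=$ remaining=[$]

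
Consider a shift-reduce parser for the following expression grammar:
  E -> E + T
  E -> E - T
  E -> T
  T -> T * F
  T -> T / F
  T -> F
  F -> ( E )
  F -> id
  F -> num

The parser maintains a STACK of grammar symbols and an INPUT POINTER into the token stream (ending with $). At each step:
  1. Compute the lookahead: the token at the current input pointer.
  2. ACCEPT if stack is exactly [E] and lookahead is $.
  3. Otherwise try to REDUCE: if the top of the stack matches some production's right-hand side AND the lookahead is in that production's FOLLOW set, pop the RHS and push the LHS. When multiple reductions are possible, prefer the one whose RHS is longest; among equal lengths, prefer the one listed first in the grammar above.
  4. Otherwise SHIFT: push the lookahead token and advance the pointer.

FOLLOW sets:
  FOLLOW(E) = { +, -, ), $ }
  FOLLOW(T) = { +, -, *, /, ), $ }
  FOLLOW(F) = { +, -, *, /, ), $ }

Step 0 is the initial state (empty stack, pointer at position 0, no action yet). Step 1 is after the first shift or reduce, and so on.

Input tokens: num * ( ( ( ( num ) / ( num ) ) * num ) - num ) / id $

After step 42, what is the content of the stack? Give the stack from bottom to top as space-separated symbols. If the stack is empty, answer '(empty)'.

Answer: T * ( E

Derivation:
Step 1: shift num. Stack=[num] ptr=1 lookahead=* remaining=[* ( ( ( ( num ) / ( num ) ) * num ) - num ) / id $]
Step 2: reduce F->num. Stack=[F] ptr=1 lookahead=* remaining=[* ( ( ( ( num ) / ( num ) ) * num ) - num ) / id $]
Step 3: reduce T->F. Stack=[T] ptr=1 lookahead=* remaining=[* ( ( ( ( num ) / ( num ) ) * num ) - num ) / id $]
Step 4: shift *. Stack=[T *] ptr=2 lookahead=( remaining=[( ( ( ( num ) / ( num ) ) * num ) - num ) / id $]
Step 5: shift (. Stack=[T * (] ptr=3 lookahead=( remaining=[( ( ( num ) / ( num ) ) * num ) - num ) / id $]
Step 6: shift (. Stack=[T * ( (] ptr=4 lookahead=( remaining=[( ( num ) / ( num ) ) * num ) - num ) / id $]
Step 7: shift (. Stack=[T * ( ( (] ptr=5 lookahead=( remaining=[( num ) / ( num ) ) * num ) - num ) / id $]
Step 8: shift (. Stack=[T * ( ( ( (] ptr=6 lookahead=num remaining=[num ) / ( num ) ) * num ) - num ) / id $]
Step 9: shift num. Stack=[T * ( ( ( ( num] ptr=7 lookahead=) remaining=[) / ( num ) ) * num ) - num ) / id $]
Step 10: reduce F->num. Stack=[T * ( ( ( ( F] ptr=7 lookahead=) remaining=[) / ( num ) ) * num ) - num ) / id $]
Step 11: reduce T->F. Stack=[T * ( ( ( ( T] ptr=7 lookahead=) remaining=[) / ( num ) ) * num ) - num ) / id $]
Step 12: reduce E->T. Stack=[T * ( ( ( ( E] ptr=7 lookahead=) remaining=[) / ( num ) ) * num ) - num ) / id $]
Step 13: shift ). Stack=[T * ( ( ( ( E )] ptr=8 lookahead=/ remaining=[/ ( num ) ) * num ) - num ) / id $]
Step 14: reduce F->( E ). Stack=[T * ( ( ( F] ptr=8 lookahead=/ remaining=[/ ( num ) ) * num ) - num ) / id $]
Step 15: reduce T->F. Stack=[T * ( ( ( T] ptr=8 lookahead=/ remaining=[/ ( num ) ) * num ) - num ) / id $]
Step 16: shift /. Stack=[T * ( ( ( T /] ptr=9 lookahead=( remaining=[( num ) ) * num ) - num ) / id $]
Step 17: shift (. Stack=[T * ( ( ( T / (] ptr=10 lookahead=num remaining=[num ) ) * num ) - num ) / id $]
Step 18: shift num. Stack=[T * ( ( ( T / ( num] ptr=11 lookahead=) remaining=[) ) * num ) - num ) / id $]
Step 19: reduce F->num. Stack=[T * ( ( ( T / ( F] ptr=11 lookahead=) remaining=[) ) * num ) - num ) / id $]
Step 20: reduce T->F. Stack=[T * ( ( ( T / ( T] ptr=11 lookahead=) remaining=[) ) * num ) - num ) / id $]
Step 21: reduce E->T. Stack=[T * ( ( ( T / ( E] ptr=11 lookahead=) remaining=[) ) * num ) - num ) / id $]
Step 22: shift ). Stack=[T * ( ( ( T / ( E )] ptr=12 lookahead=) remaining=[) * num ) - num ) / id $]
Step 23: reduce F->( E ). Stack=[T * ( ( ( T / F] ptr=12 lookahead=) remaining=[) * num ) - num ) / id $]
Step 24: reduce T->T / F. Stack=[T * ( ( ( T] ptr=12 lookahead=) remaining=[) * num ) - num ) / id $]
Step 25: reduce E->T. Stack=[T * ( ( ( E] ptr=12 lookahead=) remaining=[) * num ) - num ) / id $]
Step 26: shift ). Stack=[T * ( ( ( E )] ptr=13 lookahead=* remaining=[* num ) - num ) / id $]
Step 27: reduce F->( E ). Stack=[T * ( ( F] ptr=13 lookahead=* remaining=[* num ) - num ) / id $]
Step 28: reduce T->F. Stack=[T * ( ( T] ptr=13 lookahead=* remaining=[* num ) - num ) / id $]
Step 29: shift *. Stack=[T * ( ( T *] ptr=14 lookahead=num remaining=[num ) - num ) / id $]
Step 30: shift num. Stack=[T * ( ( T * num] ptr=15 lookahead=) remaining=[) - num ) / id $]
Step 31: reduce F->num. Stack=[T * ( ( T * F] ptr=15 lookahead=) remaining=[) - num ) / id $]
Step 32: reduce T->T * F. Stack=[T * ( ( T] ptr=15 lookahead=) remaining=[) - num ) / id $]
Step 33: reduce E->T. Stack=[T * ( ( E] ptr=15 lookahead=) remaining=[) - num ) / id $]
Step 34: shift ). Stack=[T * ( ( E )] ptr=16 lookahead=- remaining=[- num ) / id $]
Step 35: reduce F->( E ). Stack=[T * ( F] ptr=16 lookahead=- remaining=[- num ) / id $]
Step 36: reduce T->F. Stack=[T * ( T] ptr=16 lookahead=- remaining=[- num ) / id $]
Step 37: reduce E->T. Stack=[T * ( E] ptr=16 lookahead=- remaining=[- num ) / id $]
Step 38: shift -. Stack=[T * ( E -] ptr=17 lookahead=num remaining=[num ) / id $]
Step 39: shift num. Stack=[T * ( E - num] ptr=18 lookahead=) remaining=[) / id $]
Step 40: reduce F->num. Stack=[T * ( E - F] ptr=18 lookahead=) remaining=[) / id $]
Step 41: reduce T->F. Stack=[T * ( E - T] ptr=18 lookahead=) remaining=[) / id $]
Step 42: reduce E->E - T. Stack=[T * ( E] ptr=18 lookahead=) remaining=[) / id $]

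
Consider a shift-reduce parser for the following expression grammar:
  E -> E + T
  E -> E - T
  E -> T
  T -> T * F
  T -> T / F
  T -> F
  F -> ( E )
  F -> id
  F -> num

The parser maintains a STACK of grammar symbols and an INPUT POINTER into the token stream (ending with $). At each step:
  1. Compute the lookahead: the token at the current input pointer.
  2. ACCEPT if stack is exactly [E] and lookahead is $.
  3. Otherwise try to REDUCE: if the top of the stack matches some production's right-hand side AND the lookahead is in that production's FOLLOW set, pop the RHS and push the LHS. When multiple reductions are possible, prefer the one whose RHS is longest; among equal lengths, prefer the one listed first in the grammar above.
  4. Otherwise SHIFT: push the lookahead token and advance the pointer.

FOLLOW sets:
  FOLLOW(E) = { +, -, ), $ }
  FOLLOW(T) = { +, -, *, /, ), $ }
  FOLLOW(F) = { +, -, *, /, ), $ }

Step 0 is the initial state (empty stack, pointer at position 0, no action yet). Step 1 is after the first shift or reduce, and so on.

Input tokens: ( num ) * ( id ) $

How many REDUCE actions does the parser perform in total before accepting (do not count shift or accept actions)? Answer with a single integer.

Answer: 11

Derivation:
Step 1: shift (. Stack=[(] ptr=1 lookahead=num remaining=[num ) * ( id ) $]
Step 2: shift num. Stack=[( num] ptr=2 lookahead=) remaining=[) * ( id ) $]
Step 3: reduce F->num. Stack=[( F] ptr=2 lookahead=) remaining=[) * ( id ) $]
Step 4: reduce T->F. Stack=[( T] ptr=2 lookahead=) remaining=[) * ( id ) $]
Step 5: reduce E->T. Stack=[( E] ptr=2 lookahead=) remaining=[) * ( id ) $]
Step 6: shift ). Stack=[( E )] ptr=3 lookahead=* remaining=[* ( id ) $]
Step 7: reduce F->( E ). Stack=[F] ptr=3 lookahead=* remaining=[* ( id ) $]
Step 8: reduce T->F. Stack=[T] ptr=3 lookahead=* remaining=[* ( id ) $]
Step 9: shift *. Stack=[T *] ptr=4 lookahead=( remaining=[( id ) $]
Step 10: shift (. Stack=[T * (] ptr=5 lookahead=id remaining=[id ) $]
Step 11: shift id. Stack=[T * ( id] ptr=6 lookahead=) remaining=[) $]
Step 12: reduce F->id. Stack=[T * ( F] ptr=6 lookahead=) remaining=[) $]
Step 13: reduce T->F. Stack=[T * ( T] ptr=6 lookahead=) remaining=[) $]
Step 14: reduce E->T. Stack=[T * ( E] ptr=6 lookahead=) remaining=[) $]
Step 15: shift ). Stack=[T * ( E )] ptr=7 lookahead=$ remaining=[$]
Step 16: reduce F->( E ). Stack=[T * F] ptr=7 lookahead=$ remaining=[$]
Step 17: reduce T->T * F. Stack=[T] ptr=7 lookahead=$ remaining=[$]
Step 18: reduce E->T. Stack=[E] ptr=7 lookahead=$ remaining=[$]
Step 19: accept. Stack=[E] ptr=7 lookahead=$ remaining=[$]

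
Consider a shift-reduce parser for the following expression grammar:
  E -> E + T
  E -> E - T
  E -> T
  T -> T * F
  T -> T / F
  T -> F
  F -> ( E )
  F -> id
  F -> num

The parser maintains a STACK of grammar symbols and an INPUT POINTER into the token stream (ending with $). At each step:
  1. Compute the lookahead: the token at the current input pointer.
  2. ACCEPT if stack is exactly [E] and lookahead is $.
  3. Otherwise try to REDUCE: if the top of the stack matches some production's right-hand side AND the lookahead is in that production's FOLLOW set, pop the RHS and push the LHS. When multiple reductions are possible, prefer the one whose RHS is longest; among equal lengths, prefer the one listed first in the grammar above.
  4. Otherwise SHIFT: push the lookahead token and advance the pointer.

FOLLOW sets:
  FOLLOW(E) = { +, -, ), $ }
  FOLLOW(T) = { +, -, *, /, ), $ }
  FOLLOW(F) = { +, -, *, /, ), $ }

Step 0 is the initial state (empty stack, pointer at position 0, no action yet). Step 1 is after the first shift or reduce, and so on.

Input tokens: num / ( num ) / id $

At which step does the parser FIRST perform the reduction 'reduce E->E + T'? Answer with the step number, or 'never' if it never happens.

Step 1: shift num. Stack=[num] ptr=1 lookahead=/ remaining=[/ ( num ) / id $]
Step 2: reduce F->num. Stack=[F] ptr=1 lookahead=/ remaining=[/ ( num ) / id $]
Step 3: reduce T->F. Stack=[T] ptr=1 lookahead=/ remaining=[/ ( num ) / id $]
Step 4: shift /. Stack=[T /] ptr=2 lookahead=( remaining=[( num ) / id $]
Step 5: shift (. Stack=[T / (] ptr=3 lookahead=num remaining=[num ) / id $]
Step 6: shift num. Stack=[T / ( num] ptr=4 lookahead=) remaining=[) / id $]
Step 7: reduce F->num. Stack=[T / ( F] ptr=4 lookahead=) remaining=[) / id $]
Step 8: reduce T->F. Stack=[T / ( T] ptr=4 lookahead=) remaining=[) / id $]
Step 9: reduce E->T. Stack=[T / ( E] ptr=4 lookahead=) remaining=[) / id $]
Step 10: shift ). Stack=[T / ( E )] ptr=5 lookahead=/ remaining=[/ id $]
Step 11: reduce F->( E ). Stack=[T / F] ptr=5 lookahead=/ remaining=[/ id $]
Step 12: reduce T->T / F. Stack=[T] ptr=5 lookahead=/ remaining=[/ id $]
Step 13: shift /. Stack=[T /] ptr=6 lookahead=id remaining=[id $]
Step 14: shift id. Stack=[T / id] ptr=7 lookahead=$ remaining=[$]
Step 15: reduce F->id. Stack=[T / F] ptr=7 lookahead=$ remaining=[$]
Step 16: reduce T->T / F. Stack=[T] ptr=7 lookahead=$ remaining=[$]
Step 17: reduce E->T. Stack=[E] ptr=7 lookahead=$ remaining=[$]
Step 18: accept. Stack=[E] ptr=7 lookahead=$ remaining=[$]

Answer: never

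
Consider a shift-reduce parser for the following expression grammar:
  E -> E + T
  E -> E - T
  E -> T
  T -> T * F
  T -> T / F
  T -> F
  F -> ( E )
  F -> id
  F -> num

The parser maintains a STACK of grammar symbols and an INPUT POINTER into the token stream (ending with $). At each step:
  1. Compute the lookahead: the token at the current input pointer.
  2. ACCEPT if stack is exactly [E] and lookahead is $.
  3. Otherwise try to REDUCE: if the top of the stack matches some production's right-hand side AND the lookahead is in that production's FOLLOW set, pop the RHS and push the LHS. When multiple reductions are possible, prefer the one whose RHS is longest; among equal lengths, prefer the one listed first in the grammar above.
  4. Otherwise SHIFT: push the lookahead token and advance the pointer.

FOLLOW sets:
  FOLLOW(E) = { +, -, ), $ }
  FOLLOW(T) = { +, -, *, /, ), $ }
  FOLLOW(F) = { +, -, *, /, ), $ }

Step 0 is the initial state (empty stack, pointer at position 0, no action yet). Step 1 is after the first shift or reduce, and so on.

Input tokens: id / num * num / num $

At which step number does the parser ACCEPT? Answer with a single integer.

Answer: 17

Derivation:
Step 1: shift id. Stack=[id] ptr=1 lookahead=/ remaining=[/ num * num / num $]
Step 2: reduce F->id. Stack=[F] ptr=1 lookahead=/ remaining=[/ num * num / num $]
Step 3: reduce T->F. Stack=[T] ptr=1 lookahead=/ remaining=[/ num * num / num $]
Step 4: shift /. Stack=[T /] ptr=2 lookahead=num remaining=[num * num / num $]
Step 5: shift num. Stack=[T / num] ptr=3 lookahead=* remaining=[* num / num $]
Step 6: reduce F->num. Stack=[T / F] ptr=3 lookahead=* remaining=[* num / num $]
Step 7: reduce T->T / F. Stack=[T] ptr=3 lookahead=* remaining=[* num / num $]
Step 8: shift *. Stack=[T *] ptr=4 lookahead=num remaining=[num / num $]
Step 9: shift num. Stack=[T * num] ptr=5 lookahead=/ remaining=[/ num $]
Step 10: reduce F->num. Stack=[T * F] ptr=5 lookahead=/ remaining=[/ num $]
Step 11: reduce T->T * F. Stack=[T] ptr=5 lookahead=/ remaining=[/ num $]
Step 12: shift /. Stack=[T /] ptr=6 lookahead=num remaining=[num $]
Step 13: shift num. Stack=[T / num] ptr=7 lookahead=$ remaining=[$]
Step 14: reduce F->num. Stack=[T / F] ptr=7 lookahead=$ remaining=[$]
Step 15: reduce T->T / F. Stack=[T] ptr=7 lookahead=$ remaining=[$]
Step 16: reduce E->T. Stack=[E] ptr=7 lookahead=$ remaining=[$]
Step 17: accept. Stack=[E] ptr=7 lookahead=$ remaining=[$]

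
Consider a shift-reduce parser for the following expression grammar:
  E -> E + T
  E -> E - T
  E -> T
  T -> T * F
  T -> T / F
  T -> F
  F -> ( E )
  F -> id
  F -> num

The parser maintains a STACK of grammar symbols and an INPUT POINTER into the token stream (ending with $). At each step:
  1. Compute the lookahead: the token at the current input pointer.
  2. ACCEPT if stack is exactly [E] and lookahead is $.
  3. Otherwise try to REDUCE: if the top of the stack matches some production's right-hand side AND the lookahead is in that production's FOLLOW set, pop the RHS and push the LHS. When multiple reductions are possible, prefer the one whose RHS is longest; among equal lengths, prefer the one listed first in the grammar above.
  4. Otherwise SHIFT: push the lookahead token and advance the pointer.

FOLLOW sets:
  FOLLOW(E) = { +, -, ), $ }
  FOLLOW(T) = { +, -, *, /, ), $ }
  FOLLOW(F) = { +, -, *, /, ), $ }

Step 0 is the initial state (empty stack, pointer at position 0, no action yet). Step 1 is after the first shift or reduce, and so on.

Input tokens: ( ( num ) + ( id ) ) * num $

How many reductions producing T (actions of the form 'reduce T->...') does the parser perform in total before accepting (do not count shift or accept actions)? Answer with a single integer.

Step 1: shift (. Stack=[(] ptr=1 lookahead=( remaining=[( num ) + ( id ) ) * num $]
Step 2: shift (. Stack=[( (] ptr=2 lookahead=num remaining=[num ) + ( id ) ) * num $]
Step 3: shift num. Stack=[( ( num] ptr=3 lookahead=) remaining=[) + ( id ) ) * num $]
Step 4: reduce F->num. Stack=[( ( F] ptr=3 lookahead=) remaining=[) + ( id ) ) * num $]
Step 5: reduce T->F. Stack=[( ( T] ptr=3 lookahead=) remaining=[) + ( id ) ) * num $]
Step 6: reduce E->T. Stack=[( ( E] ptr=3 lookahead=) remaining=[) + ( id ) ) * num $]
Step 7: shift ). Stack=[( ( E )] ptr=4 lookahead=+ remaining=[+ ( id ) ) * num $]
Step 8: reduce F->( E ). Stack=[( F] ptr=4 lookahead=+ remaining=[+ ( id ) ) * num $]
Step 9: reduce T->F. Stack=[( T] ptr=4 lookahead=+ remaining=[+ ( id ) ) * num $]
Step 10: reduce E->T. Stack=[( E] ptr=4 lookahead=+ remaining=[+ ( id ) ) * num $]
Step 11: shift +. Stack=[( E +] ptr=5 lookahead=( remaining=[( id ) ) * num $]
Step 12: shift (. Stack=[( E + (] ptr=6 lookahead=id remaining=[id ) ) * num $]
Step 13: shift id. Stack=[( E + ( id] ptr=7 lookahead=) remaining=[) ) * num $]
Step 14: reduce F->id. Stack=[( E + ( F] ptr=7 lookahead=) remaining=[) ) * num $]
Step 15: reduce T->F. Stack=[( E + ( T] ptr=7 lookahead=) remaining=[) ) * num $]
Step 16: reduce E->T. Stack=[( E + ( E] ptr=7 lookahead=) remaining=[) ) * num $]
Step 17: shift ). Stack=[( E + ( E )] ptr=8 lookahead=) remaining=[) * num $]
Step 18: reduce F->( E ). Stack=[( E + F] ptr=8 lookahead=) remaining=[) * num $]
Step 19: reduce T->F. Stack=[( E + T] ptr=8 lookahead=) remaining=[) * num $]
Step 20: reduce E->E + T. Stack=[( E] ptr=8 lookahead=) remaining=[) * num $]
Step 21: shift ). Stack=[( E )] ptr=9 lookahead=* remaining=[* num $]
Step 22: reduce F->( E ). Stack=[F] ptr=9 lookahead=* remaining=[* num $]
Step 23: reduce T->F. Stack=[T] ptr=9 lookahead=* remaining=[* num $]
Step 24: shift *. Stack=[T *] ptr=10 lookahead=num remaining=[num $]
Step 25: shift num. Stack=[T * num] ptr=11 lookahead=$ remaining=[$]
Step 26: reduce F->num. Stack=[T * F] ptr=11 lookahead=$ remaining=[$]
Step 27: reduce T->T * F. Stack=[T] ptr=11 lookahead=$ remaining=[$]
Step 28: reduce E->T. Stack=[E] ptr=11 lookahead=$ remaining=[$]
Step 29: accept. Stack=[E] ptr=11 lookahead=$ remaining=[$]

Answer: 6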